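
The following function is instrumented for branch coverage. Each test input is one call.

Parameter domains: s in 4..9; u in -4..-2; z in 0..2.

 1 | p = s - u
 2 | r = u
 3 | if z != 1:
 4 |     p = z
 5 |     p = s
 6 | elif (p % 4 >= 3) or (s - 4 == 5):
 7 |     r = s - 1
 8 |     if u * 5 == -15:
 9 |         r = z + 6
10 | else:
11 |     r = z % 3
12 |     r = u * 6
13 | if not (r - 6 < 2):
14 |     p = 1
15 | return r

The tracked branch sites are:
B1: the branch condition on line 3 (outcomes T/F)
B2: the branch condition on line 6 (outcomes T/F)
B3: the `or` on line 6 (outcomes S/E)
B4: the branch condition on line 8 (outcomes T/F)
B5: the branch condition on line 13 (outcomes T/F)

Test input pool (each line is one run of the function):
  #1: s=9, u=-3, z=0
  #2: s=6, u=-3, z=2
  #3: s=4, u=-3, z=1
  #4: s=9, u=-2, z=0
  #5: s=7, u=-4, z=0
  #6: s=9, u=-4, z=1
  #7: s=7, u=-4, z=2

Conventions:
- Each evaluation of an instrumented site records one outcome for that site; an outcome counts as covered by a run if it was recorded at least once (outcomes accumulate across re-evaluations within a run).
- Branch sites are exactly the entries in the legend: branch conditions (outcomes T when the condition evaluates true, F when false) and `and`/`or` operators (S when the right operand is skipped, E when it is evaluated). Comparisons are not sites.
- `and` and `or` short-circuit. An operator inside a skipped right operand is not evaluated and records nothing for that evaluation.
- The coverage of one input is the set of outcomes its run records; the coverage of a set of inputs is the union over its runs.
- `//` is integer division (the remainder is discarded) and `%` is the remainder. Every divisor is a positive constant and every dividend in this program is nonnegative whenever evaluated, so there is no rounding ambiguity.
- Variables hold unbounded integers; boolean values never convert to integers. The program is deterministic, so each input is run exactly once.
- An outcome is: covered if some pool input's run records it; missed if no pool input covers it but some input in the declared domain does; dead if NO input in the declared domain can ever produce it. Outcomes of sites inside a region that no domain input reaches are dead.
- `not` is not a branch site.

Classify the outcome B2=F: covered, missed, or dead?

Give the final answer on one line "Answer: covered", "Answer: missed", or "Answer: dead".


no pool input records B2=F
but domain input (s=4, u=-4, z=1) does record it -> reachable, so missed
Answer: missed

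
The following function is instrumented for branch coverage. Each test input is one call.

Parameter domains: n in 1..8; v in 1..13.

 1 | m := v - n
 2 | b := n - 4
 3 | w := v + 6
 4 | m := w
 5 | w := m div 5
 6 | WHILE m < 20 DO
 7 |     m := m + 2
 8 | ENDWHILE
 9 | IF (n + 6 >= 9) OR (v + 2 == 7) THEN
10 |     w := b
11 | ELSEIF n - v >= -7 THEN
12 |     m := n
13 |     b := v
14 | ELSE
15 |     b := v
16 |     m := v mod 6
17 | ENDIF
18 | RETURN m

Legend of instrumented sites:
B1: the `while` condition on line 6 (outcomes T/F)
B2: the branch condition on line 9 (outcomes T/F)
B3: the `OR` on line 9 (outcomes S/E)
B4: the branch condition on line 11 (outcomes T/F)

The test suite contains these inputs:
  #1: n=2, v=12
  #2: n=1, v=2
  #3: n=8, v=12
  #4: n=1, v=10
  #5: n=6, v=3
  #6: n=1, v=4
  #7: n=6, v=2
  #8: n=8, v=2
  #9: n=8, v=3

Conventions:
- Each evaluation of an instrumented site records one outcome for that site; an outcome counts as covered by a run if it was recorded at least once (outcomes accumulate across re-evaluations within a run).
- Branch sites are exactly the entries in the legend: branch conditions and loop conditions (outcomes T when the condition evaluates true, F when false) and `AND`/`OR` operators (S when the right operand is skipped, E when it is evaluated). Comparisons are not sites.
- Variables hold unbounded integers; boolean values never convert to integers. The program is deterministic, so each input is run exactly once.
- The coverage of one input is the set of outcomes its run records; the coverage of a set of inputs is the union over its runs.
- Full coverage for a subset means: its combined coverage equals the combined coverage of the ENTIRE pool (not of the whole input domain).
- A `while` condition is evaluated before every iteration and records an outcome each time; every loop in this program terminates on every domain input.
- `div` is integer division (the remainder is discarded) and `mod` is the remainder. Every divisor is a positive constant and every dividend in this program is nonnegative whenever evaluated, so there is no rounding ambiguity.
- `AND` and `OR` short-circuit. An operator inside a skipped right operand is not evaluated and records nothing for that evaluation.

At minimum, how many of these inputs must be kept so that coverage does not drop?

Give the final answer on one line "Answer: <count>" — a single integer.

test 1 (n=2, v=12) fires B1->T, B1->F, B3->E, B2->F, B4->F; hits B1=T, B1=F, B2=F, B3=E, B4=F
test 2 (n=1, v=2) fires B1->T, B1->T, B1->T, B1->T, B1->T, B1->T, B1->F, B3->E, B2->F, B4->T; hits B1=T, B1=F, B2=F, B3=E, B4=T
test 3 (n=8, v=12) fires B1->T, B1->F, B3->S, B2->T; hits B1=T, B1=F, B2=T, B3=S
test 4 (n=1, v=10) fires B1->T, B1->T, B1->F, B3->E, B2->F, B4->F; hits B1=T, B1=F, B2=F, B3=E, B4=F
test 5 (n=6, v=3) fires B1->T, B1->T, B1->T, B1->T, B1->T, B1->T, B1->F, B3->S, B2->T; hits B1=T, B1=F, B2=T, B3=S
test 6 (n=1, v=4) fires B1->T, B1->T, B1->T, B1->T, B1->T, B1->F, B3->E, B2->F, B4->T; hits B1=T, B1=F, B2=F, B3=E, B4=T
test 7 (n=6, v=2) fires B1->T, B1->T, B1->T, B1->T, B1->T, B1->T, B1->F, B3->S, B2->T; hits B1=T, B1=F, B2=T, B3=S
test 8 (n=8, v=2) fires B1->T, B1->T, B1->T, B1->T, B1->T, B1->T, B1->F, B3->S, B2->T; hits B1=T, B1=F, B2=T, B3=S
test 9 (n=8, v=3) fires B1->T, B1->T, B1->T, B1->T, B1->T, B1->T, B1->F, B3->S, B2->T; hits B1=T, B1=F, B2=T, B3=S
union over all inputs: B1=T, B1=F, B2=T, B2=F, B3=S, B3=E, B4=T, B4=F (8 outcomes)
checked all size-1 subsets: none covers 8 outcomes (max 5/8)
checked all size-2 subsets: none covers 8 outcomes (max 7/8)
inputs {1, 2, 3} (size 3) cover everything; no size-3 subset with a lexicographically smaller index list covers all 8

Answer: 3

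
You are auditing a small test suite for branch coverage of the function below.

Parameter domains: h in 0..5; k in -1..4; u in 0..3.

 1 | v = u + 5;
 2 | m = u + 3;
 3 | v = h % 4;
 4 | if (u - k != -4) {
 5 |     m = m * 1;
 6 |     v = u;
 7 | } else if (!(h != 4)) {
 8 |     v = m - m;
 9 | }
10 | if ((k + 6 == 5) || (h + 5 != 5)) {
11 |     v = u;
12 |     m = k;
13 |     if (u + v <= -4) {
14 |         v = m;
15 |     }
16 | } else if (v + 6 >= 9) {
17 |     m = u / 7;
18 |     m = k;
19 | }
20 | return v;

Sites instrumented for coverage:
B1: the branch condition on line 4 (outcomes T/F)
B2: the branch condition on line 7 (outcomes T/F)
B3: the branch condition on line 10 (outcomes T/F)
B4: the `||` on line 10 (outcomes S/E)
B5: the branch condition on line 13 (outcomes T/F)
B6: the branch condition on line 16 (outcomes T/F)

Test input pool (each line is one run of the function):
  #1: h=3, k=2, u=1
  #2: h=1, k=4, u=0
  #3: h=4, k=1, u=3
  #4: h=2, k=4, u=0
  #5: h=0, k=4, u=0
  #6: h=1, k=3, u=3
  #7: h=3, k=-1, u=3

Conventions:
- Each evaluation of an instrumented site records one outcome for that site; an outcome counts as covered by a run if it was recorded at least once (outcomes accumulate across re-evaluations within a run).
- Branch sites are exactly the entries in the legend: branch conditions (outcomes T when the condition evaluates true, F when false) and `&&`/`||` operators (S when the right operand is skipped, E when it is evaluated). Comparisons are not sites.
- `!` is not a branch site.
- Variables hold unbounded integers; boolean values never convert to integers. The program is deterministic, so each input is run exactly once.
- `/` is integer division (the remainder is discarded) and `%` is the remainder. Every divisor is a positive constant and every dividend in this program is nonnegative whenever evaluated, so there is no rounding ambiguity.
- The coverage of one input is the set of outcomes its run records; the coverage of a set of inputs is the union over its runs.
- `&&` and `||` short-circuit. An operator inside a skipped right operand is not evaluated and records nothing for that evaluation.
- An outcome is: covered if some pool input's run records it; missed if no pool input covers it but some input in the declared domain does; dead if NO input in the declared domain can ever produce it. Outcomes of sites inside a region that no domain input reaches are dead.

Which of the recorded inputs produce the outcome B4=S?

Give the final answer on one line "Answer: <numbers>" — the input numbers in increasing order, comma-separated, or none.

input #1 (h=3, k=2, u=1): misses B4=S
input #2 (h=1, k=4, u=0): misses B4=S
input #3 (h=4, k=1, u=3): misses B4=S
input #4 (h=2, k=4, u=0): misses B4=S
input #5 (h=0, k=4, u=0): misses B4=S
input #6 (h=1, k=3, u=3): misses B4=S
input #7 (h=3, k=-1, u=3): covers B4=S

Answer: 7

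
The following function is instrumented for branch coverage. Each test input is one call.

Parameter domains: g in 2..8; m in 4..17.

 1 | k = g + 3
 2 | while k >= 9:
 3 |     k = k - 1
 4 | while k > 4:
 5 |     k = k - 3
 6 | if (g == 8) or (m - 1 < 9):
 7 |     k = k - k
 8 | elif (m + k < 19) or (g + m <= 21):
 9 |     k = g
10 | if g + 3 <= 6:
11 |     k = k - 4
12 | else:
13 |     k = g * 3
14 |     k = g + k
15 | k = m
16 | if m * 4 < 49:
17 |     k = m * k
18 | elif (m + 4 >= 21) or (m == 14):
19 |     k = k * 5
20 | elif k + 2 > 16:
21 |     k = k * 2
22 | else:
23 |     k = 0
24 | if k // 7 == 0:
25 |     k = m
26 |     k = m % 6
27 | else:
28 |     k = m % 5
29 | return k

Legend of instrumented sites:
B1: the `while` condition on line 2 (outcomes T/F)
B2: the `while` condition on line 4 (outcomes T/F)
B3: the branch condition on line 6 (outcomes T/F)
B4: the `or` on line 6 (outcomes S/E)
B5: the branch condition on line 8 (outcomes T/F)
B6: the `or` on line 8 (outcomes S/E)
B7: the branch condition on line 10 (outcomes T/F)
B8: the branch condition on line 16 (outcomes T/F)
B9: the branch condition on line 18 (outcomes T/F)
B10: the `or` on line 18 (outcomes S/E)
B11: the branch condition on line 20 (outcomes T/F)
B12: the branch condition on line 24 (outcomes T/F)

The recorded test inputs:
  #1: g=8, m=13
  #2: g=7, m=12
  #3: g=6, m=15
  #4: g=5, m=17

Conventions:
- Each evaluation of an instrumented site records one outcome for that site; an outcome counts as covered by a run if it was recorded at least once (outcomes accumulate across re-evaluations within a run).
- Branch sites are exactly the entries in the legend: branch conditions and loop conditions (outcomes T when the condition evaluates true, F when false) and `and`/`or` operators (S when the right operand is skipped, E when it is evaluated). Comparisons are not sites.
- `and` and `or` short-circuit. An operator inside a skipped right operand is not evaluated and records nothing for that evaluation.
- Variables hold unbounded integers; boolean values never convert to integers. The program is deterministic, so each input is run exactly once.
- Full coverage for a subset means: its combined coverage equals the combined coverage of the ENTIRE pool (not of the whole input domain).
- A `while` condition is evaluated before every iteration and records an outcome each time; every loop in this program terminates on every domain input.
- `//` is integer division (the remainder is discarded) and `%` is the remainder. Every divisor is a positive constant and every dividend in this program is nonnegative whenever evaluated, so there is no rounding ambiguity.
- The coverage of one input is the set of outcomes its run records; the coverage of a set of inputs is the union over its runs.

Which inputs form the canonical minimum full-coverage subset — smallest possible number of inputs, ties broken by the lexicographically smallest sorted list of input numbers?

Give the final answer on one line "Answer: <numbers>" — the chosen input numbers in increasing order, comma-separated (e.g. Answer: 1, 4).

#1 (g=8, m=13) -> B1->T, B1->T, B1->T, B1->F, B2->T, B2->T, B2->F, B4->S, B3->T, B7->F, B8->F, B10->E, B9->F, B11->F, ...; covered: B1=T, B1=F, B2=T, B2=F, B3=T, B4=S, B7=F, B8=F, B9=F, B10=E, B11=F, B12=T
#2 (g=7, m=12) -> B1->T, B1->T, B1->F, B2->T, B2->T, B2->F, B4->E, B3->F, B6->S, B5->T, B7->F, B8->T, B12->F; covered: B1=T, B1=F, B2=T, B2=F, B3=F, B4=E, B5=T, B6=S, B7=F, B8=T, B12=F
#3 (g=6, m=15) -> B1->T, B1->F, B2->T, B2->T, B2->F, B4->E, B3->F, B6->S, B5->T, B7->F, B8->F, B10->E, B9->F, B11->T, ...; covered: B1=T, B1=F, B2=T, B2=F, B3=F, B4=E, B5=T, B6=S, B7=F, B8=F, B9=F, B10=E, B11=T, B12=F
#4 (g=5, m=17) -> B1->F, B2->T, B2->T, B2->F, B4->E, B3->F, B6->E, B5->F, B7->F, B8->F, B10->S, B9->T, B12->F; covered: B1=F, B2=T, B2=F, B3=F, B4=E, B5=F, B6=E, B7=F, B8=F, B9=T, B10=S, B12=F
the full pool covers 23 outcomes: B1=T, B1=F, B2=T, B2=F, B3=T, B3=F, B4=S, B4=E, B5=T, B5=F, B6=S, B6=E, B7=F, B8=T, B8=F, B9=T, B9=F, B10=S, B10=E, B11=T, B11=F, B12=T, B12=F
no size-1 subset reaches all 23 outcomes (best union: 14/23)
no size-2 subset reaches all 23 outcomes (best union: 19/23)
no size-3 subset reaches all 23 outcomes (best union: 22/23)
inputs {1, 2, 3, 4} (size 4) cover everything; no size-4 subset with a lexicographically smaller index list covers all 23

Answer: 1, 2, 3, 4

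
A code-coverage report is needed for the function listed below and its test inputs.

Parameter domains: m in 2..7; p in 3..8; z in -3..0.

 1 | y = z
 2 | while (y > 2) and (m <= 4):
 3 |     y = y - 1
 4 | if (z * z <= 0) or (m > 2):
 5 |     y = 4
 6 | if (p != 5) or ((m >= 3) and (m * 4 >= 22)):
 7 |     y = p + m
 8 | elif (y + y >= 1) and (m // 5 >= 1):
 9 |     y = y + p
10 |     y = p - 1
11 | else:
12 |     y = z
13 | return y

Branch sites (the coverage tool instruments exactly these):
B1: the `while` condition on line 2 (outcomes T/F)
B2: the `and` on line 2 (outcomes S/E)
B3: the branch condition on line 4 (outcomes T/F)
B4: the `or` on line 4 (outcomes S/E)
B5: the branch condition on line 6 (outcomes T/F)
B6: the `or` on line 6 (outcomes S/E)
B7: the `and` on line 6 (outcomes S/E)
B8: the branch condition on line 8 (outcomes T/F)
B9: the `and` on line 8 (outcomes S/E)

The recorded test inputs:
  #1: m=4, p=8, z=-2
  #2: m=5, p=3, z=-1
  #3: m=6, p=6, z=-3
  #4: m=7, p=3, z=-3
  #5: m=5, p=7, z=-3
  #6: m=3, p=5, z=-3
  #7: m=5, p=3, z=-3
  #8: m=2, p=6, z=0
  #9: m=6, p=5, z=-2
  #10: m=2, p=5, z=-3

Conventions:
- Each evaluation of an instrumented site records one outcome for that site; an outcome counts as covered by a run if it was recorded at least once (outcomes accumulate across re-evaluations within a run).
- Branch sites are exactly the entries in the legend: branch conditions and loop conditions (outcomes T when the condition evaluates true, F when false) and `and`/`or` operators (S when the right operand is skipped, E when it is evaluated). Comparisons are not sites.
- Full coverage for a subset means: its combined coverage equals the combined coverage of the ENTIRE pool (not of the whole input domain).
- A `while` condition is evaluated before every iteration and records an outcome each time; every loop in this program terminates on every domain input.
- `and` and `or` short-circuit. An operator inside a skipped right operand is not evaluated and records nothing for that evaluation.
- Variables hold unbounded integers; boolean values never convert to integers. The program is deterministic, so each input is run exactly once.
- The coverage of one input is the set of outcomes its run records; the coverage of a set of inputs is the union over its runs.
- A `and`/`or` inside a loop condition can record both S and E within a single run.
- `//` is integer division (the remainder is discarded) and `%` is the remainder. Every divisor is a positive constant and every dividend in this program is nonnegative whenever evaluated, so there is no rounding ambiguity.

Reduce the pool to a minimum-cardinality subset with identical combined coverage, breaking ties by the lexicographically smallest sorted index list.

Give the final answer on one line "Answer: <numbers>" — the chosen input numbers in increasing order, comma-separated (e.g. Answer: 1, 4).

run #1 (m=4, p=8, z=-2) runs B2->S, B1->F, B4->E, B3->T, B6->S, B5->T; records B1=F, B2=S, B3=T, B4=E, B5=T, B6=S
run #2 (m=5, p=3, z=-1) runs B2->S, B1->F, B4->E, B3->T, B6->S, B5->T; records B1=F, B2=S, B3=T, B4=E, B5=T, B6=S
run #3 (m=6, p=6, z=-3) runs B2->S, B1->F, B4->E, B3->T, B6->S, B5->T; records B1=F, B2=S, B3=T, B4=E, B5=T, B6=S
run #4 (m=7, p=3, z=-3) runs B2->S, B1->F, B4->E, B3->T, B6->S, B5->T; records B1=F, B2=S, B3=T, B4=E, B5=T, B6=S
run #5 (m=5, p=7, z=-3) runs B2->S, B1->F, B4->E, B3->T, B6->S, B5->T; records B1=F, B2=S, B3=T, B4=E, B5=T, B6=S
run #6 (m=3, p=5, z=-3) runs B2->S, B1->F, B4->E, B3->T, B6->E, B7->E, B5->F, B9->E, B8->F; records B1=F, B2=S, B3=T, B4=E, B5=F, B6=E, B7=E, B8=F, B9=E
run #7 (m=5, p=3, z=-3) runs B2->S, B1->F, B4->E, B3->T, B6->S, B5->T; records B1=F, B2=S, B3=T, B4=E, B5=T, B6=S
run #8 (m=2, p=6, z=0) runs B2->S, B1->F, B4->S, B3->T, B6->S, B5->T; records B1=F, B2=S, B3=T, B4=S, B5=T, B6=S
run #9 (m=6, p=5, z=-2) runs B2->S, B1->F, B4->E, B3->T, B6->E, B7->E, B5->T; records B1=F, B2=S, B3=T, B4=E, B5=T, B6=E, B7=E
run #10 (m=2, p=5, z=-3) runs B2->S, B1->F, B4->E, B3->F, B6->E, B7->S, B5->F, B9->S, B8->F; records B1=F, B2=S, B3=F, B4=E, B5=F, B6=E, B7=S, B8=F, B9=S
union over all inputs: B1=F, B2=S, B3=T, B3=F, B4=S, B4=E, B5=T, B5=F, B6=S, B6=E, B7=S, B7=E, B8=F, B9=S, B9=E (15 outcomes)
no size-1 subset reaches all 15 outcomes (best union: 9/15)
no size-2 subset reaches all 15 outcomes (best union: 13/15)
inputs {6, 8, 10} (size 3) cover everything; no size-3 subset with a lexicographically smaller index list covers all 15

Answer: 6, 8, 10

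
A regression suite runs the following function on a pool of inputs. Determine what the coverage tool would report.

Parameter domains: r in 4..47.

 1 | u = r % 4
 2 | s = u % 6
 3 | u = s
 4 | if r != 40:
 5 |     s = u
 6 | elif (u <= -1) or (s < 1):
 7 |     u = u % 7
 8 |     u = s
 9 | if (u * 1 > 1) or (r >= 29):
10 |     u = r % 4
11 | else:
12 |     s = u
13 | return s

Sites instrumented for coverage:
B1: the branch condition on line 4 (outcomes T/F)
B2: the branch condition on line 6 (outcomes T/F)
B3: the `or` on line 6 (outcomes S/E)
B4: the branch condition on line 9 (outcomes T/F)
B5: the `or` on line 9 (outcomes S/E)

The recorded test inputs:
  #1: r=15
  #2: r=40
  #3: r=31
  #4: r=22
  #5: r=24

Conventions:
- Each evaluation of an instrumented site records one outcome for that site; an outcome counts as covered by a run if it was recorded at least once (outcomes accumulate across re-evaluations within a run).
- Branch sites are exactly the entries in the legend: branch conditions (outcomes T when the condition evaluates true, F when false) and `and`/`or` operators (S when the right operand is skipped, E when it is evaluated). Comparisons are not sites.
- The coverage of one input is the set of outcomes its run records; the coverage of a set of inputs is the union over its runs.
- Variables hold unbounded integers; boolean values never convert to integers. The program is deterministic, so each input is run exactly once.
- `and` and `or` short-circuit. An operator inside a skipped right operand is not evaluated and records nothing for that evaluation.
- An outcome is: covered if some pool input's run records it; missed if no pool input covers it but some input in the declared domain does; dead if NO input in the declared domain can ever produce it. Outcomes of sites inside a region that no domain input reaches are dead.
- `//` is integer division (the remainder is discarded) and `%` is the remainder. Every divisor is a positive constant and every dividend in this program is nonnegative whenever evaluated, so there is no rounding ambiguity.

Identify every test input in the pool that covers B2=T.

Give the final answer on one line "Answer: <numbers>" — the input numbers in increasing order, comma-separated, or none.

input #1 (r=15): never hits B2=T
input #2 (r=40): hits B2=T
input #3 (r=31): never hits B2=T
input #4 (r=22): never hits B2=T
input #5 (r=24): never hits B2=T

Answer: 2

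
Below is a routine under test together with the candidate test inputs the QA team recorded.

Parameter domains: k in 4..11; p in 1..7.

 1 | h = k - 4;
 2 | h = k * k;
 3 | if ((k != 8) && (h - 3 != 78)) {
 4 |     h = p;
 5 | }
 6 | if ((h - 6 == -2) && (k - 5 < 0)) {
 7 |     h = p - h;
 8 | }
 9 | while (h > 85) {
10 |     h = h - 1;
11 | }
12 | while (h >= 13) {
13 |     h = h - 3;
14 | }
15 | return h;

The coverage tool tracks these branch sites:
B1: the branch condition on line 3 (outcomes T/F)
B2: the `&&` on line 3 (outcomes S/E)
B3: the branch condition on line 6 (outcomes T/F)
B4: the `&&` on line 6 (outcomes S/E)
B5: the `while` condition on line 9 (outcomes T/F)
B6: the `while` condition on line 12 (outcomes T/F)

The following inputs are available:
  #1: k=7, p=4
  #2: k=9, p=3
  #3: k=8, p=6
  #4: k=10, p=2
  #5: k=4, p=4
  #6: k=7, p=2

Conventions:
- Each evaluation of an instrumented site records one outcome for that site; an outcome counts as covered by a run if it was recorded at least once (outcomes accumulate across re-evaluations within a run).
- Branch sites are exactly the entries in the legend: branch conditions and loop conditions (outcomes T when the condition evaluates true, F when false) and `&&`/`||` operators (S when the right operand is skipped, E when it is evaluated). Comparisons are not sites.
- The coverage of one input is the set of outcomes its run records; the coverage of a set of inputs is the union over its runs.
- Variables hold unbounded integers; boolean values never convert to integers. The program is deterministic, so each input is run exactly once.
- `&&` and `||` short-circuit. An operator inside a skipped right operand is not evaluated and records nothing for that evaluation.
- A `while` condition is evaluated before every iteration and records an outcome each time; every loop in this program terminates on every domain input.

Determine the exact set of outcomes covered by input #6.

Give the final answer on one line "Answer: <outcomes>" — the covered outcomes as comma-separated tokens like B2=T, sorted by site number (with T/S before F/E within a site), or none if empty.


Event log for input #6 (k=7, p=2):
  B2->E, B1->T, B4->S, B3->F, B5->F, B6->F
as a set, this run covers: B1=T, B2=E, B3=F, B4=S, B5=F, B6=F
Answer: B1=T, B2=E, B3=F, B4=S, B5=F, B6=F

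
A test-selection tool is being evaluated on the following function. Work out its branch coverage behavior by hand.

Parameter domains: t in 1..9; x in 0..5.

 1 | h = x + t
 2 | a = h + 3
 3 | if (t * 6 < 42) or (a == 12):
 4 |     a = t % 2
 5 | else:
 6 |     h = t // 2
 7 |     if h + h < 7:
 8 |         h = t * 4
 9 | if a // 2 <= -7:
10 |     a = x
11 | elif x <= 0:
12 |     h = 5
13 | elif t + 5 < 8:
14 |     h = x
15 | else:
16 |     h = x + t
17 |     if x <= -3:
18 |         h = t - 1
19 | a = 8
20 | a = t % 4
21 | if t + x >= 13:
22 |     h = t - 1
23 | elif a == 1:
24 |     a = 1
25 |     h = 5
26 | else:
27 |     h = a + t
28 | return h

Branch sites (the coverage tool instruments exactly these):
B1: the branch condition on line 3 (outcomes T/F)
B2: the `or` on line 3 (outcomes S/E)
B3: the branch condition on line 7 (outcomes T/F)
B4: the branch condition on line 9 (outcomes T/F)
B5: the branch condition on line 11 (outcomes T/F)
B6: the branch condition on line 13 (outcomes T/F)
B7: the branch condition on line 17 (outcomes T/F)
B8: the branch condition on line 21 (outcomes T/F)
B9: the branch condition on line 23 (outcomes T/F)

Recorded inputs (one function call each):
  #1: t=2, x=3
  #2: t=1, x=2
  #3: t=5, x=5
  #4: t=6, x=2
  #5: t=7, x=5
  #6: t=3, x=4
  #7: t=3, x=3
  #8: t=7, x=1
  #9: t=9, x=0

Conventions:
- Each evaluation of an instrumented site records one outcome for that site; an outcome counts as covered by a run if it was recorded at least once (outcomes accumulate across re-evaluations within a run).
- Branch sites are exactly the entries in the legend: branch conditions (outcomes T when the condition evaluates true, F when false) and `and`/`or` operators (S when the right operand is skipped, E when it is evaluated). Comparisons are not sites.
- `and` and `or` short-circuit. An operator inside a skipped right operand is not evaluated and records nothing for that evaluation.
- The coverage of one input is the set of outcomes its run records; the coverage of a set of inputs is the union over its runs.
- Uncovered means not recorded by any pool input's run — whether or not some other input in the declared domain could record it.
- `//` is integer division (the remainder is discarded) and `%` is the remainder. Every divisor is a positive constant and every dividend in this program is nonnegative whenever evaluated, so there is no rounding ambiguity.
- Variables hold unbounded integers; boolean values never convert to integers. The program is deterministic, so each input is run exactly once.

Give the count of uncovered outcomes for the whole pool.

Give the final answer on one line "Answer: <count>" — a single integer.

#1 (t=2, x=3) -> B2->S, B1->T, B4->F, B5->F, B6->T, B8->F, B9->F; covered: B1=T, B2=S, B4=F, B5=F, B6=T, B8=F, B9=F
#2 (t=1, x=2) -> B2->S, B1->T, B4->F, B5->F, B6->T, B8->F, B9->T; covered: B1=T, B2=S, B4=F, B5=F, B6=T, B8=F, B9=T
#3 (t=5, x=5) -> B2->S, B1->T, B4->F, B5->F, B6->F, B7->F, B8->F, B9->T; covered: B1=T, B2=S, B4=F, B5=F, B6=F, B7=F, B8=F, B9=T
#4 (t=6, x=2) -> B2->S, B1->T, B4->F, B5->F, B6->F, B7->F, B8->F, B9->F; covered: B1=T, B2=S, B4=F, B5=F, B6=F, B7=F, B8=F, B9=F
#5 (t=7, x=5) -> B2->E, B1->F, B3->T, B4->F, B5->F, B6->F, B7->F, B8->F, B9->F; covered: B1=F, B2=E, B3=T, B4=F, B5=F, B6=F, B7=F, B8=F, B9=F
#6 (t=3, x=4) -> B2->S, B1->T, B4->F, B5->F, B6->F, B7->F, B8->F, B9->F; covered: B1=T, B2=S, B4=F, B5=F, B6=F, B7=F, B8=F, B9=F
#7 (t=3, x=3) -> B2->S, B1->T, B4->F, B5->F, B6->F, B7->F, B8->F, B9->F; covered: B1=T, B2=S, B4=F, B5=F, B6=F, B7=F, B8=F, B9=F
#8 (t=7, x=1) -> B2->E, B1->F, B3->T, B4->F, B5->F, B6->F, B7->F, B8->F, B9->F; covered: B1=F, B2=E, B3=T, B4=F, B5=F, B6=F, B7=F, B8=F, B9=F
#9 (t=9, x=0) -> B2->E, B1->T, B4->F, B5->T, B8->F, B9->T; covered: B1=T, B2=E, B4=F, B5=T, B8=F, B9=T
union over the pool: B1=T, B1=F, B2=S, B2=E, B3=T, B4=F, B5=T, B5=F, B6=T, B6=F, B7=F, B8=F, B9=T, B9=F
uncovered (4 of 18): B3=F, B4=T, B7=T, B8=T

Answer: 4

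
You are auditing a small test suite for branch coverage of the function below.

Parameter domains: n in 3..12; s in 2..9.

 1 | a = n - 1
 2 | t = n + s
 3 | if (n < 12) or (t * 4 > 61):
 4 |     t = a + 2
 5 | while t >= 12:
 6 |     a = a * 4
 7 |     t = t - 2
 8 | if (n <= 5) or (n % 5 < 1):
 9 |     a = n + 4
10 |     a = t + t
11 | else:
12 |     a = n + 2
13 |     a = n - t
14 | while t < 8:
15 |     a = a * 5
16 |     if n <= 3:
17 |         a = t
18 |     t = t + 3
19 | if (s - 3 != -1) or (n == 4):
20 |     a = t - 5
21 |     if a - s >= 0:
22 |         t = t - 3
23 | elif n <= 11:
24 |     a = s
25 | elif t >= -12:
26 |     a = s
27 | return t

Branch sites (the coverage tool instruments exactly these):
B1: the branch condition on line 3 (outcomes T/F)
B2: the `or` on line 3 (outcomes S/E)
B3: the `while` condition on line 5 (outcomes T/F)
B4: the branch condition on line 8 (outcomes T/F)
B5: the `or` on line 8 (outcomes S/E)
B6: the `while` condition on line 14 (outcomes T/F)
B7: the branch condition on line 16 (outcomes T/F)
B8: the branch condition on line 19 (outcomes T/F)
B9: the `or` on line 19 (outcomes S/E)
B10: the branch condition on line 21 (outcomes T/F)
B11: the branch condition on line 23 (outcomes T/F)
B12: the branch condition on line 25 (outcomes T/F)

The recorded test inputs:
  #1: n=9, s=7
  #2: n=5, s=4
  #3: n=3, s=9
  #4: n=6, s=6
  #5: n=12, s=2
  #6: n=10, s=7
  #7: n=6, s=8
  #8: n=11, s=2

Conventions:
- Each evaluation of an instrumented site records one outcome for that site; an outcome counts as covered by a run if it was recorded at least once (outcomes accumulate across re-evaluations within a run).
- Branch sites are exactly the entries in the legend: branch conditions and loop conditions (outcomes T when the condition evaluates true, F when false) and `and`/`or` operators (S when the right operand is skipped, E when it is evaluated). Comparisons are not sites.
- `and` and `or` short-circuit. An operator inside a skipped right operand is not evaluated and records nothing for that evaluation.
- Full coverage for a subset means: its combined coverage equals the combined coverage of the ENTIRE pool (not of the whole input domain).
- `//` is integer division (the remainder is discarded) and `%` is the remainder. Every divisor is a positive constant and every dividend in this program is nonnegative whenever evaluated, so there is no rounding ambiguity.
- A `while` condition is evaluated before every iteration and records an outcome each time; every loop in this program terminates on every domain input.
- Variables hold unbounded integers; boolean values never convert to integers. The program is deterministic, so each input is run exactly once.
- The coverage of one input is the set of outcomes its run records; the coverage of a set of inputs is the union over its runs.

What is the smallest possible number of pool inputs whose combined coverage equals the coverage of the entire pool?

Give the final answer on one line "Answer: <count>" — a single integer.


input #1, n=9, s=7: events B2->S, B1->T, B3->F, B5->E, B4->F, B6->F, B9->S, B8->T, B10->F; outcomes B1=T, B2=S, B3=F, B4=F, B5=E, B6=F, B8=T, B9=S, B10=F
input #2, n=5, s=4: events B2->S, B1->T, B3->F, B5->S, B4->T, B6->T, B7->F, B6->F, B9->S, B8->T, B10->T; outcomes B1=T, B2=S, B3=F, B4=T, B5=S, B6=T, B6=F, B7=F, B8=T, B9=S, B10=T
input #3, n=3, s=9: events B2->S, B1->T, B3->F, B5->S, B4->T, B6->T, B7->T, B6->T, B7->T, B6->F, B9->S, B8->T, B10->F; outcomes B1=T, B2=S, B3=F, B4=T, B5=S, B6=T, B6=F, B7=T, B8=T, B9=S, B10=F
input #4, n=6, s=6: events B2->S, B1->T, B3->F, B5->E, B4->F, B6->T, B7->F, B6->F, B9->S, B8->T, B10->F; outcomes B1=T, B2=S, B3=F, B4=F, B5=E, B6=T, B6=F, B7=F, B8=T, B9=S, B10=F
input #5, n=12, s=2: events B2->E, B1->F, B3->T, B3->T, B3->F, B5->E, B4->F, B6->F, B9->E, B8->F, B11->F, B12->T; outcomes B1=F, B2=E, B3=T, B3=F, B4=F, B5=E, B6=F, B8=F, B9=E, B11=F, B12=T
input #6, n=10, s=7: events B2->S, B1->T, B3->F, B5->E, B4->T, B6->F, B9->S, B8->T, B10->F; outcomes B1=T, B2=S, B3=F, B4=T, B5=E, B6=F, B8=T, B9=S, B10=F
input #7, n=6, s=8: events B2->S, B1->T, B3->F, B5->E, B4->F, B6->T, B7->F, B6->F, B9->S, B8->T, B10->F; outcomes B1=T, B2=S, B3=F, B4=F, B5=E, B6=T, B6=F, B7=F, B8=T, B9=S, B10=F
input #8, n=11, s=2: events B2->S, B1->T, B3->T, B3->F, B5->E, B4->F, B6->F, B9->E, B8->F, B11->T; outcomes B1=T, B2=S, B3=T, B3=F, B4=F, B5=E, B6=F, B8=F, B9=E, B11=T
union over all inputs: B1=T, B1=F, B2=S, B2=E, B3=T, B3=F, B4=T, B4=F, B5=S, B5=E, B6=T, B6=F, B7=T, B7=F, B8=T, B8=F, B9=S, B9=E, B10=T, B10=F, B11=T, B11=F, B12=T (23 outcomes)
no size-1 subset reaches all 23 outcomes (best union: 11/23)
no size-2 subset reaches all 23 outcomes (best union: 20/23)
no size-3 subset reaches all 23 outcomes (best union: 22/23)
the canonical winner is {2, 3, 5, 8}: size 4, full 23-outcome coverage, earliest index list among size-4 covers
Answer: 4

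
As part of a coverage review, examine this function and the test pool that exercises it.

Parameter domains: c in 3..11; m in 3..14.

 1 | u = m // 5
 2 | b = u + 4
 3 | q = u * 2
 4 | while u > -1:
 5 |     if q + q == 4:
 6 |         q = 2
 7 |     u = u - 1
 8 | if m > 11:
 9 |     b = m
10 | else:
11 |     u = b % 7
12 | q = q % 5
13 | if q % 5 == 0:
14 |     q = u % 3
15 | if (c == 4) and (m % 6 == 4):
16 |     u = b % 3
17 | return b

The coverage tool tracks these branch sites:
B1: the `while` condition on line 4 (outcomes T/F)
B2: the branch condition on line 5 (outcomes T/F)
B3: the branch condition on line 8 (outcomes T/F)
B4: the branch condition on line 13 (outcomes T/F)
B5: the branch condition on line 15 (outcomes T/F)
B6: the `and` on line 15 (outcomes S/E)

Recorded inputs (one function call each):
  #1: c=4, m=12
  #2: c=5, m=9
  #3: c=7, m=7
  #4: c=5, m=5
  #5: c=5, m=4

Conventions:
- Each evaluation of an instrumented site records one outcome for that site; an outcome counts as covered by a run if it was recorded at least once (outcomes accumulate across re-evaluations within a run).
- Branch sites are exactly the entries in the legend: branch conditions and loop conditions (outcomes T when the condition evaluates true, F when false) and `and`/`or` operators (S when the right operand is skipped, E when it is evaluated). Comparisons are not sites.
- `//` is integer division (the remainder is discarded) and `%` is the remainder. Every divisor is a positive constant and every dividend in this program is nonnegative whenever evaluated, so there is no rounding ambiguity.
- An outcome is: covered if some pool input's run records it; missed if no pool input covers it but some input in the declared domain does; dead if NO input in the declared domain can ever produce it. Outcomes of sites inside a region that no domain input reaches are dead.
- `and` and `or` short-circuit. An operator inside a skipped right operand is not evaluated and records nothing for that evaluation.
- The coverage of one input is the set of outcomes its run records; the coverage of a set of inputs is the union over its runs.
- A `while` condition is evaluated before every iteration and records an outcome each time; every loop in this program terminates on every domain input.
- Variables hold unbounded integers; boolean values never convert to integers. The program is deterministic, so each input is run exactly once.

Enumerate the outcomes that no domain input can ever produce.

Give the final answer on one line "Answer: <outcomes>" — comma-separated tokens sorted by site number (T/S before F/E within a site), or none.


exhaustive pass over the 108-input domain:
  reachable outcomes have witnesses, e.g. B1=T (e.g. c=3, m=3), B1=F (e.g. c=3, m=3), B2=T (e.g. c=3, m=5), B2=F (e.g. c=3, m=3)
Answer: none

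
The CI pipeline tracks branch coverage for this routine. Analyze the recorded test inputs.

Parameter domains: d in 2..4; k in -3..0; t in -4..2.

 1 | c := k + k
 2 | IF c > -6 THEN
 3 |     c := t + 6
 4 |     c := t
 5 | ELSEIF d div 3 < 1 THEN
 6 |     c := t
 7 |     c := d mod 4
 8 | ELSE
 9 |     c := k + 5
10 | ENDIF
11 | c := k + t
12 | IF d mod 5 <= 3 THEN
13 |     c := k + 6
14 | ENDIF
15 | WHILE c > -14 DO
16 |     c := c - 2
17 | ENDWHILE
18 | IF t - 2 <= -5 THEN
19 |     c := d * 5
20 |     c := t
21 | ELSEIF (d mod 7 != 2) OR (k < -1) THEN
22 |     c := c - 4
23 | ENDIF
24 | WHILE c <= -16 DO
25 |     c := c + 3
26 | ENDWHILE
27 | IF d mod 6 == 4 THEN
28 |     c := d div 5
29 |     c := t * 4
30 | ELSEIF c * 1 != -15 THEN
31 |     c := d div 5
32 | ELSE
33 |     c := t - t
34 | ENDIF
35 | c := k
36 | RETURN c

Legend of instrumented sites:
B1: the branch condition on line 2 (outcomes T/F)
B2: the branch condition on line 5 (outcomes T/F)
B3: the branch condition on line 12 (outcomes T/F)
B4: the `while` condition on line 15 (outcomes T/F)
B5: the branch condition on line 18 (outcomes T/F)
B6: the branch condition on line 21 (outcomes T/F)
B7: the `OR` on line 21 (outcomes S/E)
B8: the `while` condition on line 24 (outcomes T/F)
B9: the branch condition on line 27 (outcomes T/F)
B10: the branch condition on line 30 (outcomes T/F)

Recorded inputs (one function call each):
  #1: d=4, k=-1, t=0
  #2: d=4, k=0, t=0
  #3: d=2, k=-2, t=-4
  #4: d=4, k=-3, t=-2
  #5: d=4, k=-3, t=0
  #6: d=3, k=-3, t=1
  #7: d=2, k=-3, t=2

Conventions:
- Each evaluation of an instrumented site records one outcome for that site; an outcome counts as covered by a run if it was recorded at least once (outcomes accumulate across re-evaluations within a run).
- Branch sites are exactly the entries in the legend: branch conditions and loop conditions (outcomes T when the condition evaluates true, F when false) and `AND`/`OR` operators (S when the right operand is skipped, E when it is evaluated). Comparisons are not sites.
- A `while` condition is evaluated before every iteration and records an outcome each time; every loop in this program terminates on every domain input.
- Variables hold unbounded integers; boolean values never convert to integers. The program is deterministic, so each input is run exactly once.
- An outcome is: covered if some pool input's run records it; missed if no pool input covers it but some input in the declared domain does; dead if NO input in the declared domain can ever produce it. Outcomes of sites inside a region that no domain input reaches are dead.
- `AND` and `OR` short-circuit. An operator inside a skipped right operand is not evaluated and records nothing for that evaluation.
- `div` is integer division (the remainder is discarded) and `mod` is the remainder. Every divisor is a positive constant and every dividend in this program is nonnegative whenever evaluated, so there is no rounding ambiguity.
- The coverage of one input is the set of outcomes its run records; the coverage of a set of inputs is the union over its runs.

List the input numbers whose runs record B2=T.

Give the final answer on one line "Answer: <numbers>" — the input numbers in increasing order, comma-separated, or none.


input #1 (d=4, k=-1, t=0): does not record B2=T
input #2 (d=4, k=0, t=0): does not record B2=T
input #3 (d=2, k=-2, t=-4): does not record B2=T
input #4 (d=4, k=-3, t=-2): does not record B2=T
input #5 (d=4, k=-3, t=0): does not record B2=T
input #6 (d=3, k=-3, t=1): does not record B2=T
input #7 (d=2, k=-3, t=2): records B2=T
Answer: 7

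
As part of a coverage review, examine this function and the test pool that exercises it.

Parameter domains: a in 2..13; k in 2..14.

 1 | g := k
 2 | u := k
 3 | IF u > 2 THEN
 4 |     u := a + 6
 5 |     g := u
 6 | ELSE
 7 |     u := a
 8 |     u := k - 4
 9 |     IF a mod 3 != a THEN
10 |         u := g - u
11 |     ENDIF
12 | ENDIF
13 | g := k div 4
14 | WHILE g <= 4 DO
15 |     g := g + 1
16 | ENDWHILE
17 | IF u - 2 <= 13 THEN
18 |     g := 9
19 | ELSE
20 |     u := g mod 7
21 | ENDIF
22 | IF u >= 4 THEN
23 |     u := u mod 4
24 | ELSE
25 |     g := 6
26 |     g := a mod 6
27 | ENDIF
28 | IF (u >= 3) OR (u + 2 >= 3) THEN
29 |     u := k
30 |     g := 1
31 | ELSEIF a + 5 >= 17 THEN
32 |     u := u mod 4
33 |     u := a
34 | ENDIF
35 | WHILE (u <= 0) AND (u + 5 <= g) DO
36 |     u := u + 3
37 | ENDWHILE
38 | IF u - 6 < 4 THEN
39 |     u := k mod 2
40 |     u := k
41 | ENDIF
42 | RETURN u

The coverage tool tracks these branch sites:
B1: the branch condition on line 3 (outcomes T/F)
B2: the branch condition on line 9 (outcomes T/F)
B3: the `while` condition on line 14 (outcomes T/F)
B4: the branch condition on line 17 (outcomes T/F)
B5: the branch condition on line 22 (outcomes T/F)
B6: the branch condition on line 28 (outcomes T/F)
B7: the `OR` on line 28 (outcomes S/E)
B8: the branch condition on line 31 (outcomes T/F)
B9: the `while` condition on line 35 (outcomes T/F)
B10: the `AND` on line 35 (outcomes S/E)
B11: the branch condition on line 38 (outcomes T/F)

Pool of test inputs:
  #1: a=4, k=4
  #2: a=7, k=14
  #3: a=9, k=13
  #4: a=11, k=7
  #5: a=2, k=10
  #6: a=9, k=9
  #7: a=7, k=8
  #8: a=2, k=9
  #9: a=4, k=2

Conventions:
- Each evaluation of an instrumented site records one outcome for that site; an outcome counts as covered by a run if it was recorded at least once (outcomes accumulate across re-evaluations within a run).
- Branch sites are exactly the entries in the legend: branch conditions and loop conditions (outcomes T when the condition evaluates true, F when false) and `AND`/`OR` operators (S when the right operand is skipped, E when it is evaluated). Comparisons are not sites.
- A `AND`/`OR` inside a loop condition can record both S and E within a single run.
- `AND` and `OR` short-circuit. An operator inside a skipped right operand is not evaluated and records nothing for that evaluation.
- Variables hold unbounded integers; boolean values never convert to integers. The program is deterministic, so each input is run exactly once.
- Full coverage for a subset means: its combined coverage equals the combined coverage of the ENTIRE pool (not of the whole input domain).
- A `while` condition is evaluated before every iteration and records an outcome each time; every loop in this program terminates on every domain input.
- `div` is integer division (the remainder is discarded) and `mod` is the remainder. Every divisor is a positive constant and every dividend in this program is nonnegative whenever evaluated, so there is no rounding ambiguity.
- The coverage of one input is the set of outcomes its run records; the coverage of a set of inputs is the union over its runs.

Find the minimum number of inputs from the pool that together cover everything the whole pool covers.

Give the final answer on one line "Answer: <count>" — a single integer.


#1 (a=4, k=4) -> covered: B1=T, B3=T, B3=F, B4=T, B5=T, B6=T, B7=E, B9=F, B10=S, B11=T
#2 (a=7, k=14) -> covered: B1=T, B3=T, B3=F, B4=T, B5=T, B6=T, B7=E, B9=F, B10=S, B11=F
#3 (a=9, k=13) -> covered: B1=T, B3=T, B3=F, B4=T, B5=T, B6=T, B7=S, B9=F, B10=S, B11=F
#4 (a=11, k=7) -> covered: B1=T, B3=T, B3=F, B4=F, B5=T, B6=T, B7=E, B9=F, B10=S, B11=T
#5 (a=2, k=10) -> covered: B1=T, B3=T, B3=F, B4=T, B5=T, B6=F, B7=E, B8=F, B9=T, B9=F, B10=S, B10=E, B11=T
#6 (a=9, k=9) -> covered: B1=T, B3=T, B3=F, B4=T, B5=T, B6=T, B7=S, B9=F, B10=S, B11=T
#7 (a=7, k=8) -> covered: B1=T, B3=T, B3=F, B4=T, B5=T, B6=T, B7=E, B9=F, B10=S, B11=T
#8 (a=2, k=9) -> covered: B1=T, B3=T, B3=F, B4=T, B5=T, B6=F, B7=E, B8=F, B9=T, B9=F, B10=S, B10=E, B11=T
#9 (a=4, k=2) -> covered: B1=F, B2=T, B3=T, B3=F, B4=T, B5=T, B6=F, B7=E, B8=F, B9=T, B9=F, B10=S, B10=E, B11=T
pool-wide coverage (19 outcomes): B1=T, B1=F, B2=T, B3=T, B3=F, B4=T, B4=F, B5=T, B6=T, B6=F, B7=S, B7=E, B8=F, B9=T, B9=F, B10=S, B10=E, B11=T, B11=F
no size-1 subset reaches all 19 outcomes (best union: 14/19)
no size-2 subset reaches all 19 outcomes (best union: 18/19)
inputs {3, 4, 9} (size 3) cover everything; no size-3 subset with a lexicographically smaller index list covers all 19
Answer: 3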